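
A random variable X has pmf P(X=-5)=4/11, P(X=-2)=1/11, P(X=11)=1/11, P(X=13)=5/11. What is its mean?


E[X] = sum(x * P(x))
= -5*4/11 - 2*1/11 + 11*1/11 + 13*5/11
= 54/11

54/11


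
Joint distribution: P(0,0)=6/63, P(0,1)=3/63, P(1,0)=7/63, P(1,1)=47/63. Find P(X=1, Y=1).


Read from table: P(X=1, Y=1) = 47/63

47/63


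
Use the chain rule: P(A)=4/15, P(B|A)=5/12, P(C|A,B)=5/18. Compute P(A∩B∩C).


P(A∩B∩C) = P(A) * P(B|A) * P(C|A∩B)
= 4/15 * 5/12 * 5/18
= 1/9 * 5/18 = 5/162

5/162


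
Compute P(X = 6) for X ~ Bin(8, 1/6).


P(X=6) = C(8,6) * p^6 * (1-p)^2
= 28 * 1/46656 * 25/36
= 175/419904

175/419904


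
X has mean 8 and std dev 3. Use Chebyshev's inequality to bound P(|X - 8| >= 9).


k = 9/3 = 3
Chebyshev: P(|X-mu| >= k*sigma) <= 1/k^2 = 1/3^2 = 1/9

1/9


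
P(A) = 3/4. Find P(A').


P(A') = 1 - P(A) = 1 - 3/4 = 1/4

1/4


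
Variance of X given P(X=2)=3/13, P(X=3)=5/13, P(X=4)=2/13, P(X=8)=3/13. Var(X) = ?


E[X] = 53/13, E[X^2] = 281/13
Var(X) = E[X^2] - (E[X])^2 = 281/13 - (53/13)^2 = 844/169

844/169


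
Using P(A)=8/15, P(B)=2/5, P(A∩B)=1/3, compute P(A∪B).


P(A∪B) = P(A) + P(B) - P(A∩B)
= 8/15 + 2/5 - 1/3 = 3/5

3/5


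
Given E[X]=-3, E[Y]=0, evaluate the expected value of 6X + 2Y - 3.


E[6X + 2Y - 3] = 6*E[X] + 2*E[Y] - 3
= (6)*(-3) + (2)*(0) + (-3)
= -18 + 0 - 3 = -21

-21


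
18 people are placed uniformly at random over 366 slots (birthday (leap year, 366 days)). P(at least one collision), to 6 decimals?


P(all different) = prod((366-i)/366 for i=0..17) = 0.653862
P(at least one match) = 1 - 0.653862 = 0.346138

0.346138


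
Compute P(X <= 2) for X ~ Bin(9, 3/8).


P(X<=2) = P(X=0) + P(X=1) + P(X=2)
= 1953125/134217728 + 10546875/134217728 + 6328125/33554432
= 9453125/33554432

9453125/33554432


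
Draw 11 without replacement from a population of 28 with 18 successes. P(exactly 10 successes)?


P(X=10) = C(18,10)*C(10,1) / C(28,11)
= 43758*10 / 21474180
= 437580/21474180 = 187/9177

187/9177


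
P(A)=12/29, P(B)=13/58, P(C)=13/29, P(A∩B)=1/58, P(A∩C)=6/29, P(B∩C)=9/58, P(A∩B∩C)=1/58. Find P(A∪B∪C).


P(A∪B∪C) = P(A)+P(B)+P(C) - P(AB)-P(AC)-P(BC) + P(ABC)
= 12/29+13/58+13/29 - 1/58-6/29-9/58 + 1/58
= 21/29

21/29


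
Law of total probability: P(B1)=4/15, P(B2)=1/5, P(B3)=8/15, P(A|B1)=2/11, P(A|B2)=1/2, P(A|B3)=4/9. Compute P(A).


P(A) = P(A|B1)P(B1) + P(A|B2)P(B2) + P(A|B3)P(B3)
= 2/11*4/15 + 1/2*1/5 + 4/9*8/15
= 8/165 + 1/10 + 32/135 = 229/594

229/594


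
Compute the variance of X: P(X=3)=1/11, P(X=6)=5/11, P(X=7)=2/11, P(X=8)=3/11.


E[X] = 71/11, E[X^2] = 479/11
Var(X) = E[X^2] - (E[X])^2 = 479/11 - (71/11)^2 = 228/121

228/121


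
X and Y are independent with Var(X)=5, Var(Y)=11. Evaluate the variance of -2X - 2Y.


Independence => Cov(X,Y)=0
Var(-2X - 2Y) = (-2)^2*Var(X) + (-2)^2*Var(Y)
= 4*5 + 4*11 = 64

64


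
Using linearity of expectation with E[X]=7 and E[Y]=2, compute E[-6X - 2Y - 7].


E[-6X - 2Y - 7] = -6*E[X] - 2*E[Y] - 7
= (-6)*(7) + (-2)*(2) + (-7)
= -42 - 4 - 7 = -53

-53


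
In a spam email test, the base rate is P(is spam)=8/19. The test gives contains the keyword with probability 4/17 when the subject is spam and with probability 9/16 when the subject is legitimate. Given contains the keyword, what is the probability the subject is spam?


P(A) = P(A|B)P(B) + P(A|B')P(B') = 4/17*8/19 + 9/16*11/19 = 2195/5168
P(B|A) = P(A|B)P(B)/P(A) = (32/323)/(2195/5168) = 512/2195

512/2195


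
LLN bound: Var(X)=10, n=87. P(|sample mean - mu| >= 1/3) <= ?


Var(Xbar) = Var(X)/n = 10/87
Chebyshev: P(|Xbar-mu| >= 1/3) <= Var(Xbar)/(1/3)^2 = (10/87)/(1/9) = 30/29
Bound exceeds 1, so trivial bound: 1

1


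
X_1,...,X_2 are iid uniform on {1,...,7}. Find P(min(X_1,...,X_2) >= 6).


P(min >= 6) = P(all X_i >= 6) = (P(X_1 >= 6))^2
= (2/7)^2 = 4/49

4/49


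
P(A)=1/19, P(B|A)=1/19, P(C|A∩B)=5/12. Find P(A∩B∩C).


P(A∩B∩C) = P(A) * P(B|A) * P(C|A∩B)
= 1/19 * 1/19 * 5/12
= 1/361 * 5/12 = 5/4332

5/4332


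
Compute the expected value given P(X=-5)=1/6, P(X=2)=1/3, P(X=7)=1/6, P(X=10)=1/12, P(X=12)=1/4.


E[X] = sum(x * P(x))
= -5*1/6 + 2*1/3 + 7*1/6 + 10*1/12 + 12*1/4
= 29/6

29/6


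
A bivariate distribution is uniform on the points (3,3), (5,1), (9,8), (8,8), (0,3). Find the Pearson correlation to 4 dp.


Cov(X,Y) = 7.0000, Var(X) = 10.8000, Var(Y) = 8.2400
rho = Cov/(sqrt(VarX)*sqrt(VarY)) = 0.7420

0.7420


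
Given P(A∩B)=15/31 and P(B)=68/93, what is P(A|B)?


P(A|B) = P(A∩B)/P(B) = (45/93)/(68/93) = 45/68

45/68


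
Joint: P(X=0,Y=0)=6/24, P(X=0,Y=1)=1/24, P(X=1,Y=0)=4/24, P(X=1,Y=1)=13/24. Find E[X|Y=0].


P(Y=0) = 10/24
E[X|Y=0] = (0*6 + 1*4)/10 = 4/10 = 2/5

2/5


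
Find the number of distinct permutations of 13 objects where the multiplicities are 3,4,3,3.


13! = 6227020800
Denominator: 3!=6 * 4!=24 * 3!=6 * 3!=6
Coefficient = 6227020800 / 5184 = 1201200

1201200


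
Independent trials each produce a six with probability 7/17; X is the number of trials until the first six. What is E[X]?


For geometric (trials until first success), E[X] = 1/p = 1/(7/17) = 17/7

17/7


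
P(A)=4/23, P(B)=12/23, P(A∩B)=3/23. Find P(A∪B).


P(A∪B) = P(A) + P(B) - P(A∩B)
= 4/23 + 12/23 - 3/23 = 13/23

13/23


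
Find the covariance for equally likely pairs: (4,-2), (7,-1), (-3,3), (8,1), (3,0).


E[X]=19/5, E[Y]=1/5, E[XY]=-16/5
Cov(X,Y) = E[XY] - E[X]E[Y] = -16/5 - 19/5*1/5 = -99/25

-99/25


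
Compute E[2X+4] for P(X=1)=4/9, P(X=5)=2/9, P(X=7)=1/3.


E[2X+4] = sum(g(x)*P(x))
= 6*4/9 + 14*2/9 + 18*1/3
= 106/9

106/9


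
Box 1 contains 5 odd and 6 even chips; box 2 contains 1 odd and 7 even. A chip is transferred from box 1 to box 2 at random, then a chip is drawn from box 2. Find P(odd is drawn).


P(transfer odd) = 5/11; P(transfer even) = 6/11
If odd transferred: Urn II has 2 odd of 9, so P(odd|odd moved) = 2/9
If even transferred: Urn II has 1 odd of 9, so P(odd|even moved) = 1/9
By total probability: P(odd) = 5/11*2/9 + 6/11*1/9 = 16/99

16/99


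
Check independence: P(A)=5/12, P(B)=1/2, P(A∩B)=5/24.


P(A)*P(B) = 5/12*1/2 = 5/24
P(A∩B) = 5/24, which equals P(A)P(B), so independent

Yes, A and B are independent


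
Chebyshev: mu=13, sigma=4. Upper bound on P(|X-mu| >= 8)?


k = 8/4 = 2
Chebyshev: P(|X-mu| >= k*sigma) <= 1/k^2 = 1/2^2 = 1/4

1/4


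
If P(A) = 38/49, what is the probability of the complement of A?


P(A') = 1 - P(A) = 1 - 38/49 = 11/49

11/49


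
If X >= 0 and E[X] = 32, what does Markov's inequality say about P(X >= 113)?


Markov: P(X >= a) <= E[X]/a
P(X >= 113) <= 32/113

32/113


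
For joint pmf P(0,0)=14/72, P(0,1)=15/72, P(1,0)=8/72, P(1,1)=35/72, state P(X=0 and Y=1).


Read from table: P(X=0, Y=1) = 15/72 = 5/24

5/24


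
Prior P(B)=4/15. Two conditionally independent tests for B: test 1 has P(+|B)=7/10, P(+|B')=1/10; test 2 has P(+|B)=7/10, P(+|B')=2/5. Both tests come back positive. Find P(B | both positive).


After test 1: P(+) = 7/10*4/15 + 1/10*11/15 = 13/50
P(B|+) = (14/75)/(13/50) = 28/39
After test 2 (use post1 as new prior): P(+) = 7/10*28/39 + 2/5*11/39 = 8/13
P(B|+,+) = (98/195)/(8/13) = 49/60

49/60


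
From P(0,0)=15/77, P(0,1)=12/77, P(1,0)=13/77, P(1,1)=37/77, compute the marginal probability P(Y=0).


P(Y=0) = P(0,0)+P(1,0) = 15/77 + 13/77 = 28/77 = 4/11

4/11


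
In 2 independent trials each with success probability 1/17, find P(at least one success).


P(at least one) = 1 - P(none)
P(none) = (1 - 1/17)^2 = (16/17)^2 = 256/289
P(at least one) = 1 - 256/289 = 33/289

33/289


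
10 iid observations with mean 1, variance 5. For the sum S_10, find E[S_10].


E[S_n] = n*E[X_1] = 10*1 = 10

10


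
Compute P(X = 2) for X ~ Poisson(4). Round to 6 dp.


P(X=2) = e^(-4) * 4^2 / 2!
≈ 0.01831563889 * 16 / 2
≈ 0.146525

0.146525


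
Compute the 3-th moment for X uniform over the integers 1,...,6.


E[X^3] = (1/6) * sum(x^3 for x=1..6)
= 441/6 = 147/2

147/2


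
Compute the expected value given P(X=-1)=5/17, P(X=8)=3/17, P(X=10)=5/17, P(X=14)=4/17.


E[X] = sum(x * P(x))
= -1*5/17 + 8*3/17 + 10*5/17 + 14*4/17
= 125/17

125/17


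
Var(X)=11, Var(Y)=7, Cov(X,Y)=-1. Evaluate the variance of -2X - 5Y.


Var(-2X - 5Y) = (-2)^2*Var(X) + (-5)^2*Var(Y) + 2*(-2)*(-5)*Cov(X,Y)
= 4*11 + 25*7 + 20*(-1)
= 44 + 175 - 20 = 199

199


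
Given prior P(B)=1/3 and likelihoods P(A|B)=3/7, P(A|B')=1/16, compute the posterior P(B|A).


P(A) = P(A|B)P(B) + P(A|B')P(B') = 3/7*1/3 + 1/16*2/3 = 31/168
P(B|A) = P(A|B)P(B)/P(A) = (1/7)/(31/168) = 24/31

24/31


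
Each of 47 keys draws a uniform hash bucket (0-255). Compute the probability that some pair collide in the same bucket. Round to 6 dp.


P(all different) = prod((256-i)/256 for i=0..46) = 0.011060
P(at least one match) = 1 - 0.011060 = 0.988940

0.988940


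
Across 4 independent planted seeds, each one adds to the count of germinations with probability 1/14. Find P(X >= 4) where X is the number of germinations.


P(X>=4) = P(X=4)
= 1/38416
= 1/38416

1/38416


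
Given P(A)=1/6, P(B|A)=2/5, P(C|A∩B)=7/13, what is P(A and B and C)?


P(A∩B∩C) = P(A) * P(B|A) * P(C|A∩B)
= 1/6 * 2/5 * 7/13
= 1/15 * 7/13 = 7/195

7/195


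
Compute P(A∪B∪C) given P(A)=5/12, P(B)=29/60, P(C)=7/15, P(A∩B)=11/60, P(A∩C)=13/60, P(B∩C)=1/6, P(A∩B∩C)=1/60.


P(A∪B∪C) = P(A)+P(B)+P(C) - P(AB)-P(AC)-P(BC) + P(ABC)
= 5/12+29/60+7/15 - 11/60-13/60-1/6 + 1/60
= 49/60

49/60


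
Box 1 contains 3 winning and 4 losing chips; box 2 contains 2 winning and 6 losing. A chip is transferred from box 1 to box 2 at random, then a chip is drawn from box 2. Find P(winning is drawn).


P(transfer winning) = 3/7; P(transfer losing) = 4/7
If winning transferred: Urn II has 3 winning of 9, so P(winning|winning moved) = 1/3
If losing transferred: Urn II has 2 winning of 9, so P(winning|losing moved) = 2/9
By total probability: P(winning) = 3/7*1/3 + 4/7*2/9 = 17/63

17/63


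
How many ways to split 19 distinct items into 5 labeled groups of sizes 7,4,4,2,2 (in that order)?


19! = 121645100408832000
Denominator: 7!=5040 * 4!=24 * 4!=24 * 2!=2 * 2!=2
Coefficient = 121645100408832000 / 11612160 = 10475665200

10475665200


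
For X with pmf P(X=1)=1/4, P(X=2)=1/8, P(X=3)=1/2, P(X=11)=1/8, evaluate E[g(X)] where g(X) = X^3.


E[X^3] = sum(g(x)*P(x))
= 1*1/4 + 8*1/8 + 27*1/2 + 1331*1/8
= 1449/8

1449/8


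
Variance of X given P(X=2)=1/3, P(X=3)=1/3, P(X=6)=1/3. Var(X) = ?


E[X] = 11/3, E[X^2] = 49/3
Var(X) = E[X^2] - (E[X])^2 = 49/3 - (11/3)^2 = 26/9

26/9


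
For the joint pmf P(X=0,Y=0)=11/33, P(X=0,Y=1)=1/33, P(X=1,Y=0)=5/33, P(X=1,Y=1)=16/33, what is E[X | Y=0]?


P(Y=0) = 16/33
E[X|Y=0] = (0*11 + 1*5)/16 = 5/16

5/16


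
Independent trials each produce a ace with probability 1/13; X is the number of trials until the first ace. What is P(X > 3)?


P(X > 3) = P(first 3 trials all fail) = (1-p)^3 = (12/13)^3 = 1728/2197

1728/2197


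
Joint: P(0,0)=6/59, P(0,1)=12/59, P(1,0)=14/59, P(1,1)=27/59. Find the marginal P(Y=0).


P(Y=0) = P(0,0)+P(1,0) = 6/59 + 14/59 = 20/59

20/59


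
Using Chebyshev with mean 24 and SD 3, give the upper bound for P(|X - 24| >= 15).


k = 15/3 = 5
Chebyshev: P(|X-mu| >= k*sigma) <= 1/k^2 = 1/5^2 = 1/25

1/25


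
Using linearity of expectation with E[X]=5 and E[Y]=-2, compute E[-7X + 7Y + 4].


E[-7X + 7Y + 4] = -7*E[X] + 7*E[Y] + 4
= (-7)*(5) + (7)*(-2) + (4)
= -35 - 14 + 4 = -45

-45


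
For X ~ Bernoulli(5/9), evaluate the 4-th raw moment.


For Bernoulli: X in {0,1}
E[X^4] = 0^4*(1-5/9) + 1^4*5/9 = 5/9

5/9


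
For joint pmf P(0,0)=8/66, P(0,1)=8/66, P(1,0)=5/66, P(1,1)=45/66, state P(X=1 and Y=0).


Read from table: P(X=1, Y=0) = 5/66

5/66


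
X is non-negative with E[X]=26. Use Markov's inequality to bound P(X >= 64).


Markov: P(X >= a) <= E[X]/a
P(X >= 64) <= 26/64 = 13/32

13/32


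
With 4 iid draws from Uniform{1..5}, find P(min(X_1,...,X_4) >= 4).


P(min >= 4) = P(all X_i >= 4) = (P(X_1 >= 4))^4
= (2/5)^4 = 16/625

16/625


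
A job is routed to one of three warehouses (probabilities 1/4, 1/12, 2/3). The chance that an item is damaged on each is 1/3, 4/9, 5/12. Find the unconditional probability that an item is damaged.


P(A) = P(A|B1)P(B1) + P(A|B2)P(B2) + P(A|B3)P(B3)
= 1/3*1/4 + 4/9*1/12 + 5/12*2/3
= 1/12 + 1/27 + 5/18 = 43/108

43/108


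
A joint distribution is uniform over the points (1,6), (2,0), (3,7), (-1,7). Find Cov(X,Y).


E[X]=5/4, E[Y]=5, E[XY]=5
Cov(X,Y) = E[XY] - E[X]E[Y] = 5 - 5/4*5 = -5/4

-5/4


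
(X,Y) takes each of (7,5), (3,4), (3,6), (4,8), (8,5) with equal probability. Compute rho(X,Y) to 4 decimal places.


Cov(X,Y) = -0.6000, Var(X) = 4.4000, Var(Y) = 1.8400
rho = Cov/(sqrt(VarX)*sqrt(VarY)) = -0.2109

-0.2109


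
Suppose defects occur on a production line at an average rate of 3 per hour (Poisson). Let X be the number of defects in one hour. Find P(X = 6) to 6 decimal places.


P(X=6) = e^(-3) * 3^6 / 6!
≈ 0.04978706837 * 729 / 720
≈ 0.050409

0.050409


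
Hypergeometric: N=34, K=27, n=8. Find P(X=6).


P(X=6) = C(27,6)*C(7,2) / C(34,8)
= 296010*21 / 18156204
= 6216210/18156204 = 10465/30566

10465/30566


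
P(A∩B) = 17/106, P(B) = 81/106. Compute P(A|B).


P(A|B) = P(A∩B)/P(B) = (17/106)/(81/106) = 17/81

17/81


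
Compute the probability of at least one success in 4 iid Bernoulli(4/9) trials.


P(at least one) = 1 - P(none)
P(none) = (1 - 4/9)^4 = (5/9)^4 = 625/6561
P(at least one) = 1 - 625/6561 = 5936/6561

5936/6561


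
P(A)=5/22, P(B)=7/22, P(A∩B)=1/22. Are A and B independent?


P(A)*P(B) = 5/22*7/22 = 35/484
P(A∩B) = 1/22 != 35/484, so not independent

No, A and B are not independent


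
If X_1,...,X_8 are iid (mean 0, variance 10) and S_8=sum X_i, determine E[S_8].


E[S_n] = n*E[X_1] = 8*0 = 0

0


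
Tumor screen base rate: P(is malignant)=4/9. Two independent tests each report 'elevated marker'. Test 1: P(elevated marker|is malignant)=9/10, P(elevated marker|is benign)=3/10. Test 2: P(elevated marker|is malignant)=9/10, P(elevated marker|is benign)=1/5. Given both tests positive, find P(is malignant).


After test 1: P(+) = 9/10*4/9 + 3/10*5/9 = 17/30
P(B|+) = (2/5)/(17/30) = 12/17
After test 2 (use post1 as new prior): P(+) = 9/10*12/17 + 1/5*5/17 = 59/85
P(B|+,+) = (54/85)/(59/85) = 54/59

54/59


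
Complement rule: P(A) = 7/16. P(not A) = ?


P(A') = 1 - P(A) = 1 - 7/16 = 9/16

9/16


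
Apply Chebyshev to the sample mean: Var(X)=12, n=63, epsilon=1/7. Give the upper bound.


Var(Xbar) = Var(X)/n = 12/63
Chebyshev: P(|Xbar-mu| >= 1/7) <= Var(Xbar)/(1/7)^2 = (4/21)/(1/49) = 28/3
Bound exceeds 1, so trivial bound: 1

1


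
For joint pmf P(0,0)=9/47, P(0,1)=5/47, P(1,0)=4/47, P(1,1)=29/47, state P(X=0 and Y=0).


Read from table: P(X=0, Y=0) = 9/47

9/47


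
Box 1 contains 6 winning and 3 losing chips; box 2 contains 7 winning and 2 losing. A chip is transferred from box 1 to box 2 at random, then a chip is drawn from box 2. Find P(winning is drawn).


P(transfer winning) = 6/9 = 2/3; P(transfer losing) = 1/3
If winning transferred: Urn II has 8 winning of 10, so P(winning|winning moved) = 4/5
If losing transferred: Urn II has 7 winning of 10, so P(winning|losing moved) = 7/10
By total probability: P(winning) = 2/3*4/5 + 1/3*7/10 = 23/30

23/30


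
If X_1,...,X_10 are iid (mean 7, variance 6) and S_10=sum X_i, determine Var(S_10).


By independence, Var(S_n) = n*Var(X_1) = 10*6 = 60

60


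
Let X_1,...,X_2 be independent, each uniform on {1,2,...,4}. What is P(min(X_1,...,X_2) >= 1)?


P(min >= 1) = P(all X_i >= 1) = (P(X_1 >= 1))^2
= (4/4)^2 = 1^2 = 1

1


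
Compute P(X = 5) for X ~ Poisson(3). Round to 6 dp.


P(X=5) = e^(-3) * 3^5 / 5!
≈ 0.04978706837 * 243 / 120
≈ 0.100819

0.100819


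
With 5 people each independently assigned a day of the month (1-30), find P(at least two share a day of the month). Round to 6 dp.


P(all different) = prod((30-i)/30 for i=0..4) = 0.703733
P(at least one match) = 1 - 0.703733 = 0.296267

0.296267


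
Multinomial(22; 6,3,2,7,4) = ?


22! = 1124000727777607680000
Denominator: 6!=720 * 3!=6 * 2!=2 * 7!=5040 * 4!=24
Coefficient = 1124000727777607680000 / 1045094400 = 1075501627200

1075501627200


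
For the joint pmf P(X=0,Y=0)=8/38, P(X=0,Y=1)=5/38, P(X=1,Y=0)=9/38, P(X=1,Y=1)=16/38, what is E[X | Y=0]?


P(Y=0) = 17/38
E[X|Y=0] = (0*8 + 1*9)/17 = 9/17

9/17


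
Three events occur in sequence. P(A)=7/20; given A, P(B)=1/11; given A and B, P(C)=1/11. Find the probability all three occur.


P(A∩B∩C) = P(A) * P(B|A) * P(C|A∩B)
= 7/20 * 1/11 * 1/11
= 7/220 * 1/11 = 7/2420

7/2420


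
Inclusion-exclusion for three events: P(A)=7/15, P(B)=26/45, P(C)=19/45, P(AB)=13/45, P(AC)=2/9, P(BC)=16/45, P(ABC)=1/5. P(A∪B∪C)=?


P(A∪B∪C) = P(A)+P(B)+P(C) - P(AB)-P(AC)-P(BC) + P(ABC)
= 7/15+26/45+19/45 - 13/45-2/9-16/45 + 1/5
= 4/5

4/5


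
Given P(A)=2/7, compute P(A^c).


P(A') = 1 - P(A) = 1 - 2/7 = 5/7

5/7


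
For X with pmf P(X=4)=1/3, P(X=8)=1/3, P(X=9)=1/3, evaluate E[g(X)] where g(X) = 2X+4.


E[2X+4] = sum(g(x)*P(x))
= 12*1/3 + 20*1/3 + 22*1/3
= 18

18


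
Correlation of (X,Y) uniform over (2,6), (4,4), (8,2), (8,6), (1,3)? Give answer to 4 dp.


Cov(X,Y) = -0.3200, Var(X) = 8.6400, Var(Y) = 2.5600
rho = Cov/(sqrt(VarX)*sqrt(VarY)) = -0.0680

-0.0680


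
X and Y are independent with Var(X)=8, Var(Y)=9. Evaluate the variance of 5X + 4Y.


Independence => Cov(X,Y)=0
Var(5X + 4Y) = 5^2*Var(X) + 4^2*Var(Y)
= 25*8 + 16*9 = 344

344


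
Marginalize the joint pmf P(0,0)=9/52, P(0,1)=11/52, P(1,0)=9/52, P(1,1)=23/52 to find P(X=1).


P(X=1) = P(1,0)+P(1,1) = 9/52 + 23/52 = 32/52 = 8/13

8/13


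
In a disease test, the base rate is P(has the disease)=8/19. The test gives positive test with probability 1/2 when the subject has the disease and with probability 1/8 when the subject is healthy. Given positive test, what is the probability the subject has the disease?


P(A) = P(A|B)P(B) + P(A|B')P(B') = 1/2*8/19 + 1/8*11/19 = 43/152
P(B|A) = P(A|B)P(B)/P(A) = (4/19)/(43/152) = 32/43

32/43


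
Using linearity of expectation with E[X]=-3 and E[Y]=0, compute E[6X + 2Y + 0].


E[6X + 2Y + 0] = 6*E[X] + 2*E[Y] + 0
= (6)*(-3) + (2)*(0) + (0)
= -18 + 0 + 0 = -18

-18


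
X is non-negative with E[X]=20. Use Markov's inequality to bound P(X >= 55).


Markov: P(X >= a) <= E[X]/a
P(X >= 55) <= 20/55 = 4/11

4/11


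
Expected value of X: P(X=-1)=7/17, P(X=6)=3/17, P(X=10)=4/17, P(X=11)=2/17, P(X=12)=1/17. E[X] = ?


E[X] = sum(x * P(x))
= -1*7/17 + 6*3/17 + 10*4/17 + 11*2/17 + 12*1/17
= 5

5


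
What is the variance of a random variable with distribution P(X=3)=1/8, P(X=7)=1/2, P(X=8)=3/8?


E[X] = 55/8, E[X^2] = 397/8
Var(X) = E[X^2] - (E[X])^2 = 397/8 - (55/8)^2 = 151/64

151/64


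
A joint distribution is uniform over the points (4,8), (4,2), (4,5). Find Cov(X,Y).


E[X]=4, E[Y]=5, E[XY]=20
Cov(X,Y) = E[XY] - E[X]E[Y] = 20 - 4*5 = 0

0


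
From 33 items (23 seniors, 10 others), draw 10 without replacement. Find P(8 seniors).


P(X=8) = C(23,8)*C(10,2) / C(33,10)
= 490314*45 / 92561040
= 22064130/92561040 = 22287/93496

22287/93496


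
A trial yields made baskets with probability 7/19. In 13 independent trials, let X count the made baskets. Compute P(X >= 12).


P(X>=12) = P(X=12) + P(X=13)
= 2159240803356/42052983462257059 + 96889010407/42052983462257059
= 2256129813763/42052983462257059

2256129813763/42052983462257059


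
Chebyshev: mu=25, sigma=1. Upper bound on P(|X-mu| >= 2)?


k = 2/1 = 2
Chebyshev: P(|X-mu| >= k*sigma) <= 1/k^2 = 1/2^2 = 1/4

1/4


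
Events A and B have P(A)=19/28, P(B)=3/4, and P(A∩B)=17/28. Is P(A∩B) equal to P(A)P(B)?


P(A)*P(B) = 19/28*3/4 = 57/112
P(A∩B) = 17/28 != 57/112, so not independent

No, A and B are not independent


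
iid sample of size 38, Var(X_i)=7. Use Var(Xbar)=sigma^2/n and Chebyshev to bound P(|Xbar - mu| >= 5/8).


Var(Xbar) = Var(X)/n = 7/38
Chebyshev: P(|Xbar-mu| >= 5/8) <= Var(Xbar)/(5/8)^2 = (7/38)/(25/64) = 224/475

224/475


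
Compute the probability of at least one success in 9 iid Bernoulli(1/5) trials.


P(at least one) = 1 - P(none)
P(none) = (1 - 1/5)^9 = (4/5)^9 = 262144/1953125
P(at least one) = 1 - 262144/1953125 = 1690981/1953125

1690981/1953125


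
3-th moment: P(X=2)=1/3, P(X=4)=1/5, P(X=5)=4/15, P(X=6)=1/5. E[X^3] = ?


E[X^3] = sum(x^3 * P(x))
= 8*1/3 + 64*1/5 + 125*4/15 + 216*1/5
= 92

92


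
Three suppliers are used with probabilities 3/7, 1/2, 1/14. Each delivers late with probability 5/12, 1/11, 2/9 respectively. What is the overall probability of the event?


P(A) = P(A|B1)P(B1) + P(A|B2)P(B2) + P(A|B3)P(B3)
= 5/12*3/7 + 1/11*1/2 + 2/9*1/14
= 5/28 + 1/22 + 1/63 = 95/396

95/396


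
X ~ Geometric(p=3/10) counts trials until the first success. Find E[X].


For geometric (trials until first success), E[X] = 1/p = 1/(3/10) = 10/3

10/3


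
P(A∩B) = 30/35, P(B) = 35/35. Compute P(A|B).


P(A|B) = P(A∩B)/P(B) = (30/35)/(35/35) = 30/35 = 6/7

6/7


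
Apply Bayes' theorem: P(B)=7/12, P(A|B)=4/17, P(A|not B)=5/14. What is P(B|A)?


P(A) = P(A|B)P(B) + P(A|B')P(B') = 4/17*7/12 + 5/14*5/12 = 817/2856
P(B|A) = P(A|B)P(B)/P(A) = (7/51)/(817/2856) = 392/817

392/817


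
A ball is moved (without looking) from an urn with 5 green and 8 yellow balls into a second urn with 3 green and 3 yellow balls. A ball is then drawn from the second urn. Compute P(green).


P(transfer green) = 5/13; P(transfer yellow) = 8/13
If green transferred: Urn II has 4 green of 7, so P(green|green moved) = 4/7
If yellow transferred: Urn II has 3 green of 7, so P(green|yellow moved) = 3/7
By total probability: P(green) = 5/13*4/7 + 8/13*3/7 = 44/91

44/91


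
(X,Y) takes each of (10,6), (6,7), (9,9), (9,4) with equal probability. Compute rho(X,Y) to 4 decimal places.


Cov(X,Y) = -0.5000, Var(X) = 2.2500, Var(Y) = 3.2500
rho = Cov/(sqrt(VarX)*sqrt(VarY)) = -0.1849

-0.1849


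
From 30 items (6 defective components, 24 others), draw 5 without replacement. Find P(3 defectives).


P(X=3) = C(6,3)*C(24,2) / C(30,5)
= 20*276 / 142506
= 5520/142506 = 920/23751

920/23751


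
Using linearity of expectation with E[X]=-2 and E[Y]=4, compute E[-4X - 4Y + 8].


E[-4X - 4Y + 8] = -4*E[X] - 4*E[Y] + 8
= (-4)*(-2) + (-4)*(4) + (8)
= 8 - 16 + 8 = 0

0


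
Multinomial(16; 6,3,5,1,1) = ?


16! = 20922789888000
Denominator: 6!=720 * 3!=6 * 5!=120 * 1!=1 * 1!=1
Coefficient = 20922789888000 / 518400 = 40360320

40360320


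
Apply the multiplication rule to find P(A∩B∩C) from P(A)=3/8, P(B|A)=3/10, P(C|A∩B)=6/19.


P(A∩B∩C) = P(A) * P(B|A) * P(C|A∩B)
= 3/8 * 3/10 * 6/19
= 9/80 * 6/19 = 27/760

27/760


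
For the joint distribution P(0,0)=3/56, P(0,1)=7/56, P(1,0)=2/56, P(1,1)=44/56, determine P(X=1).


P(X=1) = P(1,0)+P(1,1) = 2/56 + 44/56 = 46/56 = 23/28

23/28


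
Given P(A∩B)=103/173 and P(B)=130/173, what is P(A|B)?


P(A|B) = P(A∩B)/P(B) = (103/173)/(130/173) = 103/130

103/130


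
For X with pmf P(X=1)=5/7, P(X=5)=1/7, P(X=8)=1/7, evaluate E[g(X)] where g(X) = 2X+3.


E[2X+3] = sum(g(x)*P(x))
= 5*5/7 + 13*1/7 + 19*1/7
= 57/7

57/7


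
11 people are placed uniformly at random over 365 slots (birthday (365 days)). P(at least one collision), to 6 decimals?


P(all different) = prod((365-i)/365 for i=0..10) = 0.858859
P(at least one match) = 1 - 0.858859 = 0.141141

0.141141


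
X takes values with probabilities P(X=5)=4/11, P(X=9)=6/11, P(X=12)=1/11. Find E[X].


E[X] = sum(x * P(x))
= 5*4/11 + 9*6/11 + 12*1/11
= 86/11

86/11


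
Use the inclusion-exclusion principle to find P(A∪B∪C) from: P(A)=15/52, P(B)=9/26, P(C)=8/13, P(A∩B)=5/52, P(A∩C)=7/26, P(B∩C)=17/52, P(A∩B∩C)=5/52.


P(A∪B∪C) = P(A)+P(B)+P(C) - P(AB)-P(AC)-P(BC) + P(ABC)
= 15/52+9/26+8/13 - 5/52-7/26-17/52 + 5/52
= 17/26

17/26


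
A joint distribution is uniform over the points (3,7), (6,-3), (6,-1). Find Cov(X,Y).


E[X]=5, E[Y]=1, E[XY]=-1
Cov(X,Y) = E[XY] - E[X]E[Y] = -1 - 5*1 = -6

-6


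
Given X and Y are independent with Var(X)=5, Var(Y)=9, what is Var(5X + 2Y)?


Independence => Cov(X,Y)=0
Var(5X + 2Y) = 5^2*Var(X) + 2^2*Var(Y)
= 25*5 + 4*9 = 161

161


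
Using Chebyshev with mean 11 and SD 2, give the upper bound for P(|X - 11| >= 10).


k = 10/2 = 5
Chebyshev: P(|X-mu| >= k*sigma) <= 1/k^2 = 1/5^2 = 1/25

1/25


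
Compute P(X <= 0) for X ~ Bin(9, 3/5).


P(X<=0) = P(X=0)
= 512/1953125
= 512/1953125

512/1953125


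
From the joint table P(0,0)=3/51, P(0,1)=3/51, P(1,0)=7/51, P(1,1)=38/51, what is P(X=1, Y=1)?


Read from table: P(X=1, Y=1) = 38/51

38/51


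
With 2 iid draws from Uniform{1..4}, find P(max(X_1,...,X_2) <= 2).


P(max <= 2) = P(all X_i <= 2) = (P(X_1 <= 2))^2
= (2/4)^2 = (1/2)^2 = 1/4

1/4


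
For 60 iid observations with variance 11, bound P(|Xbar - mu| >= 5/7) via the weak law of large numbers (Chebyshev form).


Var(Xbar) = Var(X)/n = 11/60
Chebyshev: P(|Xbar-mu| >= 5/7) <= Var(Xbar)/(5/7)^2 = (11/60)/(25/49) = 539/1500

539/1500


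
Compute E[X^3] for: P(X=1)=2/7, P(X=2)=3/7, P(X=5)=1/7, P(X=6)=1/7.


E[X^3] = sum(x^3 * P(x))
= 1*2/7 + 8*3/7 + 125*1/7 + 216*1/7
= 367/7

367/7


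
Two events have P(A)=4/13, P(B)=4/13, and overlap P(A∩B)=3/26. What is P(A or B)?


P(A∪B) = P(A) + P(B) - P(A∩B)
= 4/13 + 4/13 - 3/26 = 1/2

1/2


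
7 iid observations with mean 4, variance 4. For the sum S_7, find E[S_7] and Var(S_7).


E[S_n] = n*mu = 7*4 = 28
Var(S_n) = n*sigma^2 = 7*4 = 28

E[S_7]=28, Var(S_7)=28


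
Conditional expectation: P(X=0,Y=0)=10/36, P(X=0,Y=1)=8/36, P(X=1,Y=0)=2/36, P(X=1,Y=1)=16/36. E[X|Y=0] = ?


P(Y=0) = 12/36
E[X|Y=0] = (0*10 + 1*2)/12 = 2/12 = 1/6

1/6


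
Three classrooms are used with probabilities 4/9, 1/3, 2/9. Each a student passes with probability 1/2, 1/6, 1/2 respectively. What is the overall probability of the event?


P(A) = P(A|B1)P(B1) + P(A|B2)P(B2) + P(A|B3)P(B3)
= 1/2*4/9 + 1/6*1/3 + 1/2*2/9
= 2/9 + 1/18 + 1/9 = 7/18

7/18


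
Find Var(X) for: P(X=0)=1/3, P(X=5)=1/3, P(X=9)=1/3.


E[X] = 14/3, E[X^2] = 106/3
Var(X) = E[X^2] - (E[X])^2 = 106/3 - (14/3)^2 = 122/9

122/9


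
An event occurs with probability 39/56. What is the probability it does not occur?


P(A') = 1 - P(A) = 1 - 39/56 = 17/56

17/56


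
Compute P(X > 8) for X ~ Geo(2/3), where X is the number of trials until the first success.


P(X > 8) = P(first 8 trials all fail) = (1-p)^8 = (1/3)^8 = 1/6561

1/6561


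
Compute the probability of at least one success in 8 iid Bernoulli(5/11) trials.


P(at least one) = 1 - P(none)
P(none) = (1 - 5/11)^8 = (6/11)^8 = 1679616/214358881
P(at least one) = 1 - 1679616/214358881 = 212679265/214358881

212679265/214358881


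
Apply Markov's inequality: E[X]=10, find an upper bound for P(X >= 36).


Markov: P(X >= a) <= E[X]/a
P(X >= 36) <= 10/36 = 5/18

5/18


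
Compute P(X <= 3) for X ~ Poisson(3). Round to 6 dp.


P(X<=3) = e^(-3)*3^0/0! + e^(-3)*3^1/1! + e^(-3)*3^2/2! + e^(-3)*3^3/3!
≈ 0.0497870684 + 0.1493612051 + 0.2240418077 + 0.2240418077
= 0.6472318889
≈ 0.647232

0.647232


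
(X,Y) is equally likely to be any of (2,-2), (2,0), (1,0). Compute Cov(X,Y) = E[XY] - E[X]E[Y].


E[X]=5/3, E[Y]=-2/3, E[XY]=-4/3
Cov(X,Y) = E[XY] - E[X]E[Y] = -4/3 - 5/3*-2/3 = -2/9

-2/9


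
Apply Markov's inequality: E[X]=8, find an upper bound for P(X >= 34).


Markov: P(X >= a) <= E[X]/a
P(X >= 34) <= 8/34 = 4/17

4/17


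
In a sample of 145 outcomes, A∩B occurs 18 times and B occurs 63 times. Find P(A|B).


P(A|B) = P(A∩B)/P(B) = (18/145)/(63/145) = 18/63 = 2/7

2/7


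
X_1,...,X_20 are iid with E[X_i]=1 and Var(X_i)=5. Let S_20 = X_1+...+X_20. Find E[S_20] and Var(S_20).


E[S_n] = n*mu = 20*1 = 20
Var(S_n) = n*sigma^2 = 20*5 = 100

E[S_20]=20, Var(S_20)=100


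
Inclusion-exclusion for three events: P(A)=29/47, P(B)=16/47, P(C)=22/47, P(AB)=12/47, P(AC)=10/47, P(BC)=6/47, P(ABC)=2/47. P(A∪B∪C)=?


P(A∪B∪C) = P(A)+P(B)+P(C) - P(AB)-P(AC)-P(BC) + P(ABC)
= 29/47+16/47+22/47 - 12/47-10/47-6/47 + 2/47
= 41/47

41/47


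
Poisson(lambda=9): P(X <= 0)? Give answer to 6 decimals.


P(X<=0) = e^(-9)*9^0/0!
≈ 0.0001234098
≈ 0.000123

0.000123


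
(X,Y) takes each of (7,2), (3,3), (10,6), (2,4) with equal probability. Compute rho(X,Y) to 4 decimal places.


Cov(X,Y) = 2.1250, Var(X) = 10.2500, Var(Y) = 2.1875
rho = Cov/(sqrt(VarX)*sqrt(VarY)) = 0.4488

0.4488


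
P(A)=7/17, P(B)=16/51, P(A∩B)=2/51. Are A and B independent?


P(A)*P(B) = 7/17*16/51 = 112/867
P(A∩B) = 2/51 != 112/867, so not independent

No, A and B are not independent


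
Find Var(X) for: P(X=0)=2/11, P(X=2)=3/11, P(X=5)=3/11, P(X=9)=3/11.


E[X] = 48/11, E[X^2] = 30
Var(X) = E[X^2] - (E[X])^2 = 30 - (48/11)^2 = 1326/121

1326/121


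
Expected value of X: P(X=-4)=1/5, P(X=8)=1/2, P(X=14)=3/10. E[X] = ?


E[X] = sum(x * P(x))
= -4*1/5 + 8*1/2 + 14*3/10
= 37/5

37/5


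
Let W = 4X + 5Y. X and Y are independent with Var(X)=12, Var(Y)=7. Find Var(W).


Independence => Cov(X,Y)=0
Var(4X + 5Y) = 4^2*Var(X) + 5^2*Var(Y)
= 16*12 + 25*7 = 367

367


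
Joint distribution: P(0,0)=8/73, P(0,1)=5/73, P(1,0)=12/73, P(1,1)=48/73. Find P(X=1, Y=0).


Read from table: P(X=1, Y=0) = 12/73

12/73


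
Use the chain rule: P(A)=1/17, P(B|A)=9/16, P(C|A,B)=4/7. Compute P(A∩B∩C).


P(A∩B∩C) = P(A) * P(B|A) * P(C|A∩B)
= 1/17 * 9/16 * 4/7
= 9/272 * 4/7 = 9/476

9/476


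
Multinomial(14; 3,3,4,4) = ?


14! = 87178291200
Denominator: 3!=6 * 3!=6 * 4!=24 * 4!=24
Coefficient = 87178291200 / 20736 = 4204200

4204200


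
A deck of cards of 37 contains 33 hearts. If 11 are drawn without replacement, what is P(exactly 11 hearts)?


P(X=11) = C(33,11)*C(4,0) / C(37,11)
= 193536720*1 / 854992152
= 193536720/854992152 = 2990/13209

2990/13209


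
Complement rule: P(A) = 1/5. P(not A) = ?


P(A') = 1 - P(A) = 1 - 1/5 = 4/5

4/5


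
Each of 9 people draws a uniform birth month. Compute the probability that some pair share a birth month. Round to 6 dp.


P(all different) = prod((12-i)/12 for i=0..8) = 0.015472
P(at least one match) = 1 - 0.015472 = 0.984528

0.984528


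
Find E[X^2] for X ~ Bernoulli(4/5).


For Bernoulli: X in {0,1}
E[X^2] = 0^2*(1-4/5) + 1^2*4/5 = 4/5

4/5


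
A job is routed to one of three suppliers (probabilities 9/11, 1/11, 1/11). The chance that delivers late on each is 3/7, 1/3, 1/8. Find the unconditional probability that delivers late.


P(A) = P(A|B1)P(B1) + P(A|B2)P(B2) + P(A|B3)P(B3)
= 3/7*9/11 + 1/3*1/11 + 1/8*1/11
= 27/77 + 1/33 + 1/88 = 725/1848

725/1848


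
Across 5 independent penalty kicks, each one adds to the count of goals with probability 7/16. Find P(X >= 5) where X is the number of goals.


P(X>=5) = P(X=5)
= 16807/1048576
= 16807/1048576

16807/1048576


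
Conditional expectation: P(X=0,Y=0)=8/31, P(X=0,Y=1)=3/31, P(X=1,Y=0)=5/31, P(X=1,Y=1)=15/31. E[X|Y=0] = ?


P(Y=0) = 13/31
E[X|Y=0] = (0*8 + 1*5)/13 = 5/13

5/13


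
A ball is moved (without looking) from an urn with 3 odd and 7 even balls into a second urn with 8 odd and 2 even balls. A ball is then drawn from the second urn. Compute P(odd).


P(transfer odd) = 3/10; P(transfer even) = 7/10
If odd transferred: Urn II has 9 odd of 11, so P(odd|odd moved) = 9/11
If even transferred: Urn II has 8 odd of 11, so P(odd|even moved) = 8/11
By total probability: P(odd) = 3/10*9/11 + 7/10*8/11 = 83/110

83/110


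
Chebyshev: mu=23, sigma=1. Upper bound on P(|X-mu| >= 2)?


k = 2/1 = 2
Chebyshev: P(|X-mu| >= k*sigma) <= 1/k^2 = 1/2^2 = 1/4

1/4


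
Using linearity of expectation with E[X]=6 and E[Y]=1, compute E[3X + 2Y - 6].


E[3X + 2Y - 6] = 3*E[X] + 2*E[Y] - 6
= (3)*(6) + (2)*(1) + (-6)
= 18 + 2 - 6 = 14

14


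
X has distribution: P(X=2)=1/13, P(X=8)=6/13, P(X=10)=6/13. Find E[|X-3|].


E[|X-3|] = sum(g(x)*P(x))
= 1*1/13 + 5*6/13 + 7*6/13
= 73/13

73/13


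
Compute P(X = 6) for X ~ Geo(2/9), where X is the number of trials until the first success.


P(X=6) = (1-p)^5 * p = (7/9)^5 * 2/9
= 16807/59049 * 2/9 = 33614/531441

33614/531441


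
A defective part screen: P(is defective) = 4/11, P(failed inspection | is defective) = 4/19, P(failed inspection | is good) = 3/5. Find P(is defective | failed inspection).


P(A) = P(A|B)P(B) + P(A|B')P(B') = 4/19*4/11 + 3/5*7/11 = 479/1045
P(B|A) = P(A|B)P(B)/P(A) = (16/209)/(479/1045) = 80/479

80/479


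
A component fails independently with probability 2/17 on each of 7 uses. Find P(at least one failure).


P(at least one) = 1 - P(none)
P(none) = (1 - 2/17)^7 = (15/17)^7 = 170859375/410338673
P(at least one) = 1 - 170859375/410338673 = 239479298/410338673

239479298/410338673


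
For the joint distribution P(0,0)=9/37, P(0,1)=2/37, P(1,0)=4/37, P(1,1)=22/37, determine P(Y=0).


P(Y=0) = P(0,0)+P(1,0) = 9/37 + 4/37 = 13/37

13/37


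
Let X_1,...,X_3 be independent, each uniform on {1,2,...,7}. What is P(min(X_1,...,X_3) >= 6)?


P(min >= 6) = P(all X_i >= 6) = (P(X_1 >= 6))^3
= (2/7)^3 = 8/343

8/343


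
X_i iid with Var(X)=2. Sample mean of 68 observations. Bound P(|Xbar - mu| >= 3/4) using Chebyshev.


Var(Xbar) = Var(X)/n = 2/68
Chebyshev: P(|Xbar-mu| >= 3/4) <= Var(Xbar)/(3/4)^2 = (1/34)/(9/16) = 8/153

8/153


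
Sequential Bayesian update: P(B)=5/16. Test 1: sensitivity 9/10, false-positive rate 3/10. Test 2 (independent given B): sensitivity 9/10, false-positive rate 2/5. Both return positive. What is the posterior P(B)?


After test 1: P(+) = 9/10*5/16 + 3/10*11/16 = 39/80
P(B|+) = (9/32)/(39/80) = 15/26
After test 2 (use post1 as new prior): P(+) = 9/10*15/26 + 2/5*11/26 = 179/260
P(B|+,+) = (27/52)/(179/260) = 135/179

135/179


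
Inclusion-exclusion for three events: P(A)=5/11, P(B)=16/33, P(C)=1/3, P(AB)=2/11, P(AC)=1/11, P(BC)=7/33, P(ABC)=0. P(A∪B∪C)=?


P(A∪B∪C) = P(A)+P(B)+P(C) - P(AB)-P(AC)-P(BC) + P(ABC)
= 5/11+16/33+1/3 - 2/11-1/11-7/33 + 0
= 26/33

26/33


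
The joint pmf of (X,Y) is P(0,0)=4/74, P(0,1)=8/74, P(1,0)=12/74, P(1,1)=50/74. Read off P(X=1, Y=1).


Read from table: P(X=1, Y=1) = 50/74 = 25/37

25/37


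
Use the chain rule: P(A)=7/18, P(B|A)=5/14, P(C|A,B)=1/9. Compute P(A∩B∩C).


P(A∩B∩C) = P(A) * P(B|A) * P(C|A∩B)
= 7/18 * 5/14 * 1/9
= 5/36 * 1/9 = 5/324

5/324


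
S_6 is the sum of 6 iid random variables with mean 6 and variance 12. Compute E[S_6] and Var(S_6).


E[S_n] = n*mu = 6*6 = 36
Var(S_n) = n*sigma^2 = 6*12 = 72

E[S_6]=36, Var(S_6)=72


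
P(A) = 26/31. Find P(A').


P(A') = 1 - P(A) = 1 - 26/31 = 5/31

5/31


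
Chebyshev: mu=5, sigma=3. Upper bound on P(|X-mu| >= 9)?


k = 9/3 = 3
Chebyshev: P(|X-mu| >= k*sigma) <= 1/k^2 = 1/3^2 = 1/9

1/9


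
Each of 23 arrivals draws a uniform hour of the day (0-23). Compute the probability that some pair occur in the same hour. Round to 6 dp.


P(all different) = prod((24-i)/24 for i=0..22) = 0.000000
P(at least one match) = 1 - 0.000000 = 1.000000

1.000000


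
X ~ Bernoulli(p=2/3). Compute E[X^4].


For Bernoulli: X in {0,1}
E[X^4] = 0^4*(1-2/3) + 1^4*2/3 = 2/3

2/3


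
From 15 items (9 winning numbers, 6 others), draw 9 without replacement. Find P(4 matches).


P(X=4) = C(9,4)*C(6,5) / C(15,9)
= 126*6 / 5005
= 756/5005 = 108/715

108/715


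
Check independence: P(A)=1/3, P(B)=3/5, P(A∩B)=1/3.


P(A)*P(B) = 1/3*3/5 = 1/5
P(A∩B) = 1/3 != 1/5, so not independent

No, A and B are not independent


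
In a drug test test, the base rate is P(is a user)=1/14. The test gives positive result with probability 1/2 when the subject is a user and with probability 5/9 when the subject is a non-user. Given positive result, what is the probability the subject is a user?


P(A) = P(A|B)P(B) + P(A|B')P(B') = 1/2*1/14 + 5/9*13/14 = 139/252
P(B|A) = P(A|B)P(B)/P(A) = (1/28)/(139/252) = 9/139

9/139


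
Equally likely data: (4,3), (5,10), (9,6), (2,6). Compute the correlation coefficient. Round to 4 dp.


Cov(X,Y) = 0.7500, Var(X) = 6.5000, Var(Y) = 6.1875
rho = Cov/(sqrt(VarX)*sqrt(VarY)) = 0.1183

0.1183


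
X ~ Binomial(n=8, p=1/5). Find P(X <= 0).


P(X<=0) = P(X=0)
= 65536/390625
= 65536/390625

65536/390625


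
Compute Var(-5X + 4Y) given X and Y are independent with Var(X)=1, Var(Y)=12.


Independence => Cov(X,Y)=0
Var(-5X + 4Y) = (-5)^2*Var(X) + 4^2*Var(Y)
= 25*1 + 16*12 = 217

217


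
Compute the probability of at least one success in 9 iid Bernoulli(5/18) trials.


P(at least one) = 1 - P(none)
P(none) = (1 - 5/18)^9 = (13/18)^9 = 10604499373/198359290368
P(at least one) = 1 - 10604499373/198359290368 = 187754790995/198359290368

187754790995/198359290368


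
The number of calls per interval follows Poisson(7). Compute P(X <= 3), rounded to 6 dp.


P(X<=3) = e^(-7)*7^0/0! + e^(-7)*7^1/1! + e^(-7)*7^2/2! + e^(-7)*7^3/3!
≈ 0.0009118820 + 0.0063831738 + 0.0223411082 + 0.0521292524
= 0.0817654164
≈ 0.081765

0.081765


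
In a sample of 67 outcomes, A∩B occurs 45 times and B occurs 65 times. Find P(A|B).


P(A|B) = P(A∩B)/P(B) = (45/67)/(65/67) = 45/65 = 9/13

9/13


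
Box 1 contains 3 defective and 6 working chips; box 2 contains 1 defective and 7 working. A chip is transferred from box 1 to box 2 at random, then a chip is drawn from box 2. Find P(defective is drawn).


P(transfer defective) = 3/9 = 1/3; P(transfer working) = 2/3
If defective transferred: Urn II has 2 defective of 9, so P(defective|defective moved) = 2/9
If working transferred: Urn II has 1 defective of 9, so P(defective|working moved) = 1/9
By total probability: P(defective) = 1/3*2/9 + 2/3*1/9 = 4/27

4/27


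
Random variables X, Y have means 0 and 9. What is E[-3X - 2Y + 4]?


E[-3X - 2Y + 4] = -3*E[X] - 2*E[Y] + 4
= (-3)*(0) + (-2)*(9) + (4)
= 0 - 18 + 4 = -14

-14


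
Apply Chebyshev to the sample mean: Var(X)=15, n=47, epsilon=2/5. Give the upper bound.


Var(Xbar) = Var(X)/n = 15/47
Chebyshev: P(|Xbar-mu| >= 2/5) <= Var(Xbar)/(2/5)^2 = (15/47)/(4/25) = 375/188
Bound exceeds 1, so trivial bound: 1

1


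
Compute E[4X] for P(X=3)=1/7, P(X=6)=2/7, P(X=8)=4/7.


E[4X] = sum(g(x)*P(x))
= 12*1/7 + 24*2/7 + 32*4/7
= 188/7

188/7


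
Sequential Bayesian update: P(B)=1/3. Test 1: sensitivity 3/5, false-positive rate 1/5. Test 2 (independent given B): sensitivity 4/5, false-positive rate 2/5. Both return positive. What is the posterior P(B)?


After test 1: P(+) = 3/5*1/3 + 1/5*2/3 = 1/3
P(B|+) = (1/5)/(1/3) = 3/5
After test 2 (use post1 as new prior): P(+) = 4/5*3/5 + 2/5*2/5 = 16/25
P(B|+,+) = (12/25)/(16/25) = 3/4

3/4


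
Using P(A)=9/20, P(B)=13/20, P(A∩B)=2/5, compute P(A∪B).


P(A∪B) = P(A) + P(B) - P(A∩B)
= 9/20 + 13/20 - 2/5 = 7/10

7/10


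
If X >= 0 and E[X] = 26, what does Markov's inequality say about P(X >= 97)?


Markov: P(X >= a) <= E[X]/a
P(X >= 97) <= 26/97

26/97


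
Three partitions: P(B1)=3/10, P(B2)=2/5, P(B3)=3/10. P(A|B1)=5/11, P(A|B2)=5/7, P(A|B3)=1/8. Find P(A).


P(A) = P(A|B1)P(B1) + P(A|B2)P(B2) + P(A|B3)P(B3)
= 5/11*3/10 + 5/7*2/5 + 1/8*3/10
= 3/22 + 2/7 + 3/80 = 2831/6160

2831/6160
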